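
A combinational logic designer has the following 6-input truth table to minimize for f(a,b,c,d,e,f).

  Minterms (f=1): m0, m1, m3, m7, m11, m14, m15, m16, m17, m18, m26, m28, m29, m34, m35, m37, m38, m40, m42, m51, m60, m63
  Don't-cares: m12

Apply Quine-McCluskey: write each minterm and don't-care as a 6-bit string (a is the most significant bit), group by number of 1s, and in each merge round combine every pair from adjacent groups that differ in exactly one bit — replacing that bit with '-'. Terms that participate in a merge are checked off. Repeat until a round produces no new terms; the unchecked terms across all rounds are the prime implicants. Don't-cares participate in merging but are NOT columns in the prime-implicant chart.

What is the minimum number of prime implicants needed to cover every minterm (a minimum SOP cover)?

[col 0] 000000*, 000001*, 000011*, 000111*, 001011*, 001100*, 001110*, 001111*, 010000*, 010001*, 010010*, 011010*, 011100*, 011101*, 100010*, 100011*, 100101, 100110*, 101000*, 101010*, 110011*, 111100*, 111111
[col 1] -00011, -11100, 0-0000*, 0-0001*, 0-1100, 00-011*, 00-111*, 000-11*, 0000-1, 00000-*, 001-11*, 0011-0, 00111-, 01-010, 0100-0, 01000-*, 01110-, 1-0011, 10-010, 100-10, 10001-, 1010-0
[col 2] 0-000-, 00--11
Prime implicants: -00011, -11100, 0-000-, 0-1100, 00--11, 0000-1, 0011-0, 00111-, 01-010, 0100-0, 01110-, 1-0011, 10-010, 100-10, 10001-, 100101, 1010-0, 111111
PI chart (minterm → PIs covering it):
  0 | 0-000-  (sole → essential)
  1 | 0-000-,0000-1
  3 | -00011,00--11,0000-1
  7 | 00--11  (sole → essential)
  11 | 00--11  (sole → essential)
  14 | 0011-0,00111-
  15 | 00--11,00111-
  16 | 0-000-,0100-0
  17 | 0-000-  (sole → essential)
  18 | 01-010,0100-0
  26 | 01-010  (sole → essential)
  28 | -11100,0-1100,01110-
  29 | 01110-  (sole → essential)
  34 | 10-010,100-10,10001-
  35 | -00011,1-0011,10001-
  37 | 100101  (sole → essential)
  38 | 100-10  (sole → essential)
  40 | 1010-0  (sole → essential)
  42 | 10-010,1010-0
  51 | 1-0011  (sole → essential)
  60 | -11100  (sole → essential)
  63 | 111111  (sole → essential)
Essential prime implicants: -11100, 0-000-, 00--11, 01-010, 01110-, 1-0011, 100-10, 100101, 1010-0, 111111
Petrick residual → 0011-0
Minimum SOP uses 11 PIs: bcde'f' + a'c'd'e' + a'b'ef + a'b'cdf' + a'bd'ef' + a'bcde' + ac'd'ef + ab'c'ef' + ab'c'de'f + ab'cd'f' + abcdef

11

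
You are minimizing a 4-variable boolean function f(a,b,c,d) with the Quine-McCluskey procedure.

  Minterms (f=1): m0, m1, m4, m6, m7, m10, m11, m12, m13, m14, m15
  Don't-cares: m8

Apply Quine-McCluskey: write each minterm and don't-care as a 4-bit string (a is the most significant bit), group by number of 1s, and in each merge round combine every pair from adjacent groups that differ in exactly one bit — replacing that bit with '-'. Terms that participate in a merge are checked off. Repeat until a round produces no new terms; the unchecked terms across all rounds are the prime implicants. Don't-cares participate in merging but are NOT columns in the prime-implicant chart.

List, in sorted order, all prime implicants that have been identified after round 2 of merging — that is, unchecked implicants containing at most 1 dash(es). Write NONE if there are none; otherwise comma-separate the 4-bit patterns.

000-

[col 0] 0000*, 0001*, 0100*, 0110*, 0111*, 1000*, 1010*, 1011*, 1100*, 1101*, 1110*, 1111*
[col 1] -000*, -100*, -110*, -111*, 0-00*, 000-, 01-0*, 011-*, 1-00*, 1-10*, 1-11*, 10-0*, 101-*, 11-0*, 11-1*, 110-*, 111-*
[col 2] --00, -1-0, -11-, 1--0, 1-1-, 11--
Prime implicants: --00, -1-0, -11-, 000-, 1--0, 1-1-, 11--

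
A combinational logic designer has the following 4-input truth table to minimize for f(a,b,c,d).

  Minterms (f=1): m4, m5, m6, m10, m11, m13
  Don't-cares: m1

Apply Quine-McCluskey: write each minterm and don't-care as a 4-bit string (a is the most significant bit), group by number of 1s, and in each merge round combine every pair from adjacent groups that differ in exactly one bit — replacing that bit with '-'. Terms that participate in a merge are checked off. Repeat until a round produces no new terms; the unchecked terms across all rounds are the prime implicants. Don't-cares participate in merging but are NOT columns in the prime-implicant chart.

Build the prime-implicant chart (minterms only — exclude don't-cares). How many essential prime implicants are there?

3

size-2^0 implicants → 0001(✓)  0100(✓)  0101(✓)  0110(✓)  1010(✓)  1011(✓)  1101(✓)
size-2^1 implicants → -101  0-01  01-0  010-  101-
Unchecked terms (primes): -101, 0-01, 01-0, 010-, 101-
Minterm coverage:
  m4 ⊆ 01-0,010-
  m5 ⊆ -101,0-01,010-
  m6 ⊆ 01-0 [E]
  m10 ⊆ 101- [E]
  m11 ⊆ 101- [E]
  m13 ⊆ -101 [E]
E = {-101, 01-0, 101-}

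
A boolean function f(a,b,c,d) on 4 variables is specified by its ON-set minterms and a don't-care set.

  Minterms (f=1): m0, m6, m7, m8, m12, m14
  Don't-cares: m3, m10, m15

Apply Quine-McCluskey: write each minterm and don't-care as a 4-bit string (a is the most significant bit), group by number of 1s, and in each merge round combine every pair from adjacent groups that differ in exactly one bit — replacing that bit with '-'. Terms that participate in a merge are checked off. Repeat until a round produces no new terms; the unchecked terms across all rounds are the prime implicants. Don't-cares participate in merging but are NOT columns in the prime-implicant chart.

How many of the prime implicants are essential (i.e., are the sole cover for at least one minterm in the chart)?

3

[col 0] 0000*, 0011*, 0110*, 0111*, 1000*, 1010*, 1100*, 1110*, 1111*
[col 1] -000, -110*, -111*, 0-11, 011-*, 1-00*, 1-10*, 10-0*, 11-0*, 111-*
[col 2] -11-, 1--0
Prime implicants: -000, -11-, 0-11, 1--0
PI chart (minterm → PIs covering it):
  0 | -000  (sole → essential)
  6 | -11-  (sole → essential)
  7 | -11-,0-11
  8 | -000,1--0
  12 | 1--0  (sole → essential)
  14 | -11-,1--0
Essential prime implicants: -000, -11-, 1--0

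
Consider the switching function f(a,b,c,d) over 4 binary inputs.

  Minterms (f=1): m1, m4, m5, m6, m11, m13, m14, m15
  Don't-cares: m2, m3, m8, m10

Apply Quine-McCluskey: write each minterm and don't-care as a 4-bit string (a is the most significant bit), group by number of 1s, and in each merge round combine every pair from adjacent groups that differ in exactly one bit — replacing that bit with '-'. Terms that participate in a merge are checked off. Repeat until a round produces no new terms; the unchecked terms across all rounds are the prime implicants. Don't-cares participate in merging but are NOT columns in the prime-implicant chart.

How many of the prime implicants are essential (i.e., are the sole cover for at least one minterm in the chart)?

Round 0: 0001✓ 0010✓ 0011✓ 0100✓ 0101✓ 0110✓ 1000✓ 1010✓ 1011✓ 1101✓ 1110✓ 1111✓
Round 1: -010✓ -011✓ -101 -110✓ 0-01 0-10✓ 00-1 001-✓ 01-0 010- 1-10✓ 1-11✓ 10-0 101-✓ 11-1 111-✓
Round 2: --10 -01- 1-1-
PIs = {--10, -01-, -101, 0-01, 00-1, 01-0, 010-, 1-1-, 10-0, 11-1}
Coverage chart:
  m1: 0-01,00-1
  m4: 01-0,010-
  m5: -101,0-01,010-
  m6: --10,01-0
  m11: -01-,1-1-
  m13: -101,11-1
  m14: --10,1-1-
  m15: 1-1-,11-1
(no essential prime implicants)

0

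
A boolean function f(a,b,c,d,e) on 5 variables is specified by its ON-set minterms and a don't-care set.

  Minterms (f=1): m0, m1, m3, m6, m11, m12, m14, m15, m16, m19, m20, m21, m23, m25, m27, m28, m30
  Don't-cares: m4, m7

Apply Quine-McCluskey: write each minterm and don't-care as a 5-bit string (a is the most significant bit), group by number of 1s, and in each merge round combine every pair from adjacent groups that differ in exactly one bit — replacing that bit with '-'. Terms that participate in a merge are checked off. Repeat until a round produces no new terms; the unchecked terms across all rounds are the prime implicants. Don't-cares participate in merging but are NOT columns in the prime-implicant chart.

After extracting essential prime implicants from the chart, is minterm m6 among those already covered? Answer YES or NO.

NO

size-2^0 implicants → 00000(✓)  00001(✓)  00011(✓)  00100(✓)  00110(✓)  00111(✓)  01011(✓)  01100(✓)  01110(✓)  01111(✓)  10000(✓)  10011(✓)  10100(✓)  10101(✓)  10111(✓)  11001(✓)  11011(✓)  11100(✓)  11110(✓)
size-2^1 implicants → -0000(✓)  -0011(✓)  -0100(✓)  -0111(✓)  -1011(✓)  -1100(✓)  -1110(✓)  0-011(✓)  0-100(✓)  0-110(✓)  0-111(✓)  00-00(✓)  00-11(✓)  000-1  0000-  001-0(✓)  0011-(✓)  01-11(✓)  011-0(✓)  0111-(✓)  1-011(✓)  1-100(✓)  10-00(✓)  10-11(✓)  101-1  1010-  110-1  111-0(✓)
size-2^2 implicants → --011  --100  -0-00  -0-11  -11-0  0--11  0-1-0  0-11-
Unchecked terms (primes): --011, --100, -0-00, -0-11, -11-0, 0--11, 0-1-0, 0-11-, 000-1, 0000-, 101-1, 1010-, 110-1
Minterm coverage:
  m0 ⊆ -0-00,0000-
  m1 ⊆ 000-1,0000-
  m3 ⊆ --011,-0-11,0--11,000-1
  m6 ⊆ 0-1-0,0-11-
  m11 ⊆ --011,0--11
  m12 ⊆ --100,-11-0,0-1-0
  m14 ⊆ -11-0,0-1-0,0-11-
  m15 ⊆ 0--11,0-11-
  m16 ⊆ -0-00 [E]
  m19 ⊆ --011,-0-11
  m20 ⊆ --100,-0-00,1010-
  m21 ⊆ 101-1,1010-
  m23 ⊆ -0-11,101-1
  m25 ⊆ 110-1 [E]
  m27 ⊆ --011,110-1
  m28 ⊆ --100,-11-0
  m30 ⊆ -11-0 [E]
E = {-0-00, -11-0, 110-1}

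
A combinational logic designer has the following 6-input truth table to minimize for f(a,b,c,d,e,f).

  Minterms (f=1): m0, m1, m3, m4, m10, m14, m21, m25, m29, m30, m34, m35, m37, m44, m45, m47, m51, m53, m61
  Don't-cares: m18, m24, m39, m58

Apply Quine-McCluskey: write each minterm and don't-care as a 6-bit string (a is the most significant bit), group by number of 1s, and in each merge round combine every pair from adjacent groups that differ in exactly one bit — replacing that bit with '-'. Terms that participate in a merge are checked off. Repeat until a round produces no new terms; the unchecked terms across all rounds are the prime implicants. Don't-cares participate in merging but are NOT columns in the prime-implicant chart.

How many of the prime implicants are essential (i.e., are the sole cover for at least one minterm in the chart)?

8

Round 0: 000000✓ 000001✓ 000011✓ 000100✓ 001010✓ 001110✓ 010010 010101✓ 011000✓ 011001✓ 011101✓ 011110✓ 100010✓ 100011✓ 100101✓ 100111✓ 101100✓ 101101✓ 101111✓ 110011✓ 110101✓ 111010 111101✓
Round 1: -00011 -10101✓ -11101✓ 0-1110 000-00 0000-1 00000- 001-10 01-101✓ 011-01 01100- 1-0011 1-0101✓ 1-1101✓ 10-101✓ 10-111✓ 100-11 10001- 1001-1✓ 1011-1✓ 10110- 11-101✓
Round 2: -1-101 1--101 10-1-1
PIs = {-00011, -1-101, 0-1110, 000-00, 0000-1, 00000-, 001-10, 010010, 011-01, 01100-, 1--101, 1-0011, 10-1-1, 100-11, 10001-, 10110-, 111010}
Coverage chart:
  m0: 000-00,00000-
  m1: 0000-1,00000-
  m3: -00011,0000-1
  m4: 000-00 ←essential
  m10: 001-10 ←essential
  m14: 0-1110,001-10
  m21: -1-101 ←essential
  m25: 011-01,01100-
  m29: -1-101,011-01
  m30: 0-1110 ←essential
  m34: 10001- ←essential
  m35: -00011,1-0011,100-11,10001-
  m37: 1--101,10-1-1
  m44: 10110- ←essential
  m45: 1--101,10-1-1,10110-
  m47: 10-1-1 ←essential
  m51: 1-0011 ←essential
  m53: -1-101,1--101
  m61: -1-101,1--101
Essential: -1-101, 0-1110, 000-00, 001-10, 1-0011, 10-1-1, 10001-, 10110-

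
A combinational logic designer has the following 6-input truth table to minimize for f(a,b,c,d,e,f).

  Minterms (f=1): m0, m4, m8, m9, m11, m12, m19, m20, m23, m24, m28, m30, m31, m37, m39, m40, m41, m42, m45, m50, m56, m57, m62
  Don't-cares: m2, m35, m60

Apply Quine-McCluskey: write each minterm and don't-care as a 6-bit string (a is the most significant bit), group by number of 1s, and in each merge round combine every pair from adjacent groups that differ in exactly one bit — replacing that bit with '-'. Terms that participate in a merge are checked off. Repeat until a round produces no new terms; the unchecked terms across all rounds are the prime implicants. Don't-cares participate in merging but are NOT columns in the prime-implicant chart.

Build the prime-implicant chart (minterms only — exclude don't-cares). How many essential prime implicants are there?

7

size-2^0 implicants → 000000(✓)  000010(✓)  000100(✓)  001000(✓)  001001(✓)  001011(✓)  001100(✓)  010011(✓)  010100(✓)  010111(✓)  011000(✓)  011100(✓)  011110(✓)  011111(✓)  100011(✓)  100101(✓)  100111(✓)  101000(✓)  101001(✓)  101010(✓)  101101(✓)  110010  111000(✓)  111001(✓)  111100(✓)  111110(✓)
size-2^1 implicants → -01000(✓)  -01001(✓)  -11000(✓)  -11100(✓)  -11110(✓)  0-0100(✓)  0-1000(✓)  0-1100(✓)  00-000(✓)  00-100(✓)  000-00(✓)  0000-0  001-00(✓)  0010-1  00100-(✓)  01-100(✓)  01-111  010-11  011-00(✓)  0111-0(✓)  01111-  1-1000(✓)  1-1001(✓)  10-101  100-11  1001-1  101-01  1010-0  10100-(✓)  111-00(✓)  11100-(✓)  1111-0(✓)
size-2^2 implicants → --1000  -0100-  -11-00  -111-0  0--100  0-1-00  00--00  1-100-
Unchecked terms (primes): --1000, -0100-, -11-00, -111-0, 0--100, 0-1-00, 00--00, 0000-0, 0010-1, 01-111, 010-11, 01111-, 1-100-, 10-101, 100-11, 1001-1, 101-01, 1010-0, 110010
Minterm coverage:
  m0 ⊆ 00--00,0000-0
  m4 ⊆ 0--100,00--00
  m8 ⊆ --1000,-0100-,0-1-00,00--00
  m9 ⊆ -0100-,0010-1
  m11 ⊆ 0010-1 [E]
  m12 ⊆ 0--100,0-1-00,00--00
  m19 ⊆ 010-11 [E]
  m20 ⊆ 0--100 [E]
  m23 ⊆ 01-111,010-11
  m24 ⊆ --1000,-11-00,0-1-00
  m28 ⊆ -11-00,-111-0,0--100,0-1-00
  m30 ⊆ -111-0,01111-
  m31 ⊆ 01-111,01111-
  m37 ⊆ 10-101,1001-1
  m39 ⊆ 100-11,1001-1
  m40 ⊆ --1000,-0100-,1-100-,1010-0
  m41 ⊆ -0100-,1-100-,101-01
  m42 ⊆ 1010-0 [E]
  m45 ⊆ 10-101,101-01
  m50 ⊆ 110010 [E]
  m56 ⊆ --1000,-11-00,1-100-
  m57 ⊆ 1-100- [E]
  m62 ⊆ -111-0 [E]
E = {-111-0, 0--100, 0010-1, 010-11, 1-100-, 1010-0, 110010}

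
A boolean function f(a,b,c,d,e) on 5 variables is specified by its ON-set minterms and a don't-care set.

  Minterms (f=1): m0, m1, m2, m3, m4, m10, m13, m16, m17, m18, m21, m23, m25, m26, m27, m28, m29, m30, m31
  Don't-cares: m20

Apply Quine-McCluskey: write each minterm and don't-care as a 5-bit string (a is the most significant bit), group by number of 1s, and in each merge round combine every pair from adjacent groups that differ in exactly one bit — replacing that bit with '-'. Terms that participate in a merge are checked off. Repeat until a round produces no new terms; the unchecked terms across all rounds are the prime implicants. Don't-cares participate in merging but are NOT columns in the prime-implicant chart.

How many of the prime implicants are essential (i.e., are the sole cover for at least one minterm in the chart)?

5

size-2^0 implicants → 00000(✓)  00001(✓)  00010(✓)  00011(✓)  00100(✓)  01010(✓)  01101(✓)  10000(✓)  10001(✓)  10010(✓)  10100(✓)  10101(✓)  10111(✓)  11001(✓)  11010(✓)  11011(✓)  11100(✓)  11101(✓)  11110(✓)  11111(✓)
size-2^1 implicants → -0000(✓)  -0001(✓)  -0010(✓)  -0100(✓)  -1010(✓)  -1101  0-010(✓)  00-00(✓)  000-0(✓)  000-1(✓)  0000-(✓)  0001-(✓)  1-001(✓)  1-010(✓)  1-100(✓)  1-101(✓)  1-111(✓)  10-00(✓)  10-01(✓)  100-0(✓)  1000-(✓)  101-1(✓)  1010-(✓)  11-01(✓)  11-10(✓)  11-11(✓)  110-1(✓)  1101-(✓)  111-0(✓)  111-1(✓)  1110-(✓)  1111-(✓)
size-2^2 implicants → --010  -0-00  -00-0  -000-  000--  1--01  1-1-1  1-10-  10-0-  11--1  11-1-  111--
Unchecked terms (primes): --010, -0-00, -00-0, -000-, -1101, 000--, 1--01, 1-1-1, 1-10-, 10-0-, 11--1, 11-1-, 111--
Minterm coverage:
  m0 ⊆ -0-00,-00-0,-000-,000--
  m1 ⊆ -000-,000--
  m2 ⊆ --010,-00-0,000--
  m3 ⊆ 000-- [E]
  m4 ⊆ -0-00 [E]
  m10 ⊆ --010 [E]
  m13 ⊆ -1101 [E]
  m16 ⊆ -0-00,-00-0,-000-,10-0-
  m17 ⊆ -000-,1--01,10-0-
  m18 ⊆ --010,-00-0
  m21 ⊆ 1--01,1-1-1,1-10-,10-0-
  m23 ⊆ 1-1-1 [E]
  m25 ⊆ 1--01,11--1
  m26 ⊆ --010,11-1-
  m27 ⊆ 11--1,11-1-
  m28 ⊆ 1-10-,111--
  m29 ⊆ -1101,1--01,1-1-1,1-10-,11--1,111--
  m30 ⊆ 11-1-,111--
  m31 ⊆ 1-1-1,11--1,11-1-,111--
E = {--010, -0-00, -1101, 000--, 1-1-1}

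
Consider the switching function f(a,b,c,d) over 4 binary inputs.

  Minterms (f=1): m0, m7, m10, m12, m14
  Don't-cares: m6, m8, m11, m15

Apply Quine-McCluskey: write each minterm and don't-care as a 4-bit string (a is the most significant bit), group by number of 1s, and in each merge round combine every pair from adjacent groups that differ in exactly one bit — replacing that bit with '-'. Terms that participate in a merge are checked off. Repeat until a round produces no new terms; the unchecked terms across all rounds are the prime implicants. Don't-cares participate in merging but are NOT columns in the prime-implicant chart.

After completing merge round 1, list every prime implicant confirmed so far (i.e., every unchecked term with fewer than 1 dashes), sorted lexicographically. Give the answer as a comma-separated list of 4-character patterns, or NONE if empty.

NONE

size-2^0 implicants → 0000(✓)  0110(✓)  0111(✓)  1000(✓)  1010(✓)  1011(✓)  1100(✓)  1110(✓)  1111(✓)
size-2^1 implicants → -000  -110(✓)  -111(✓)  011-(✓)  1-00(✓)  1-10(✓)  1-11(✓)  10-0(✓)  101-(✓)  11-0(✓)  111-(✓)
size-2^2 implicants → -11-  1--0  1-1-
Unchecked terms (primes): -000, -11-, 1--0, 1-1-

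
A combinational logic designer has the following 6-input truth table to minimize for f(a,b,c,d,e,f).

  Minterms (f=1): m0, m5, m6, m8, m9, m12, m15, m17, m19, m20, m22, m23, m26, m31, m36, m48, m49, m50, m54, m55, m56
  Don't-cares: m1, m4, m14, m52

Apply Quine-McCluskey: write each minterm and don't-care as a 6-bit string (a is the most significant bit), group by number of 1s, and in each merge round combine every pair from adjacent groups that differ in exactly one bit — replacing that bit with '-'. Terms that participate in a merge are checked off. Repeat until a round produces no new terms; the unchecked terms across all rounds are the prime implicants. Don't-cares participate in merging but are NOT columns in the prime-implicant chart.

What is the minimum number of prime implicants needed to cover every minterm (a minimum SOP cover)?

11

Round 0: 000000✓ 000001✓ 000100✓ 000101✓ 000110✓ 001000✓ 001001✓ 001100✓ 001110✓ 001111✓ 010001✓ 010011✓ 010100✓ 010110✓ 010111✓ 011010 011111✓ 100100✓ 110000✓ 110001✓ 110010✓ 110100✓ 110110✓ 110111✓ 111000✓
Round 1: -00100✓ -10001 -10100✓ -10110✓ -10111✓ 0-0001 0-0100✓ 0-0110✓ 0-1111 00-000✓ 00-001✓ 00-100✓ 00-110✓ 000-00✓ 000-01✓ 00000-✓ 0001-0✓ 00010-✓ 001-00✓ 00100-✓ 0011-0✓ 00111- 01-111 010-11 0100-1 0101-0✓ 01011-✓ 1-0100✓ 11-000 110-00✓ 110-10✓ 1100-0✓ 11000- 1101-0✓ 11011-✓
Round 2: --0100 -101-0 -1011- 0-01-0 00--00 00-00- 00-1-0 000-0- 110--0
PIs = {--0100, -10001, -101-0, -1011-, 0-0001, 0-01-0, 0-1111, 00--00, 00-00-, 00-1-0, 000-0-, 00111-, 01-111, 010-11, 0100-1, 011010, 11-000, 110--0, 11000-}
Coverage chart:
  m0: 00--00,00-00-,000-0-
  m5: 000-0- ←essential
  m6: 0-01-0,00-1-0
  m8: 00--00,00-00-
  m9: 00-00- ←essential
  m12: 00--00,00-1-0
  m15: 0-1111,00111-
  m17: -10001,0-0001,0100-1
  m19: 010-11,0100-1
  m20: --0100,-101-0,0-01-0
  m22: -101-0,-1011-,0-01-0
  m23: -1011-,01-111,010-11
  m26: 011010 ←essential
  m31: 0-1111,01-111
  m36: --0100 ←essential
  m48: 11-000,110--0,11000-
  m49: -10001,11000-
  m50: 110--0 ←essential
  m54: -101-0,-1011-,110--0
  m55: -1011- ←essential
  m56: 11-000 ←essential
Essential: --0100, -1011-, 00-00-, 000-0-, 011010, 11-000, 110--0
Petrick residual → -10001, 0-1111, 00-1-0, 010-11
Min cover (11 terms): c'de'f' + bc'd'e'f + bc'de + a'cdef + a'b'd'e' + a'b'df' + a'b'c'e' + a'bc'ef + a'bcd'ef' + abd'e'f' + abc'f'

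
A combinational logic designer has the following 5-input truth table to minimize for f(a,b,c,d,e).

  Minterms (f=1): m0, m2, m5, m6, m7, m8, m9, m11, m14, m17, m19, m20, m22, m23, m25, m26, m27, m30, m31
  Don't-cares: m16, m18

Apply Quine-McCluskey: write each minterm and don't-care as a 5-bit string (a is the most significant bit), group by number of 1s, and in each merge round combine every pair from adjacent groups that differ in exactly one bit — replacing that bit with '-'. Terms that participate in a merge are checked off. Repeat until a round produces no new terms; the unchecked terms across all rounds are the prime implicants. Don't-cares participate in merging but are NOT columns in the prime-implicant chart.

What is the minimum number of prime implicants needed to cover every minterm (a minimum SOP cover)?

8

size-2^0 implicants → 00000(✓)  00010(✓)  00101(✓)  00110(✓)  00111(✓)  01000(✓)  01001(✓)  01011(✓)  01110(✓)  10000(✓)  10001(✓)  10010(✓)  10011(✓)  10100(✓)  10110(✓)  10111(✓)  11001(✓)  11010(✓)  11011(✓)  11110(✓)  11111(✓)
size-2^1 implicants → -0000(✓)  -0010(✓)  -0110(✓)  -0111(✓)  -1001(✓)  -1011(✓)  -1110(✓)  0-000  0-110(✓)  00-10(✓)  000-0(✓)  001-1  0011-(✓)  010-1(✓)  0100-  1-001(✓)  1-010(✓)  1-011(✓)  1-110(✓)  1-111(✓)  10-00(✓)  10-10(✓)  10-11(✓)  100-0(✓)  100-1(✓)  1000-(✓)  1001-(✓)  101-0(✓)  1011-(✓)  11-10(✓)  11-11(✓)  110-1(✓)  1101-(✓)  1111-(✓)
size-2^2 implicants → --110  -0-10  -00-0  -011-  -10-1  1--10(✓)  1--11(✓)  1-0-1  1-01-(✓)  1-11-(✓)  10--0  10-1-(✓)  100--  11-1-(✓)
size-2^3 implicants → 1--1-
Unchecked terms (primes): --110, -0-10, -00-0, -011-, -10-1, 0-000, 001-1, 0100-, 1--1-, 1-0-1, 10--0, 100--
Minterm coverage:
  m0 ⊆ -00-0,0-000
  m2 ⊆ -0-10,-00-0
  m5 ⊆ 001-1 [E]
  m6 ⊆ --110,-0-10,-011-
  m7 ⊆ -011-,001-1
  m8 ⊆ 0-000,0100-
  m9 ⊆ -10-1,0100-
  m11 ⊆ -10-1 [E]
  m14 ⊆ --110 [E]
  m17 ⊆ 1-0-1,100--
  m19 ⊆ 1--1-,1-0-1,100--
  m20 ⊆ 10--0 [E]
  m22 ⊆ --110,-0-10,-011-,1--1-,10--0
  m23 ⊆ -011-,1--1-
  m25 ⊆ -10-1,1-0-1
  m26 ⊆ 1--1- [E]
  m27 ⊆ -10-1,1--1-,1-0-1
  m30 ⊆ --110,1--1-
  m31 ⊆ 1--1- [E]
E = {--110, -10-1, 001-1, 1--1-, 10--0}
Petrick residual → -0-10, 0-000, 1-0-1
Cover = cde' + b'de' + bc'e + a'c'd'e' + a'b'ce + ad + ac'e + ab'e'  |cover|=8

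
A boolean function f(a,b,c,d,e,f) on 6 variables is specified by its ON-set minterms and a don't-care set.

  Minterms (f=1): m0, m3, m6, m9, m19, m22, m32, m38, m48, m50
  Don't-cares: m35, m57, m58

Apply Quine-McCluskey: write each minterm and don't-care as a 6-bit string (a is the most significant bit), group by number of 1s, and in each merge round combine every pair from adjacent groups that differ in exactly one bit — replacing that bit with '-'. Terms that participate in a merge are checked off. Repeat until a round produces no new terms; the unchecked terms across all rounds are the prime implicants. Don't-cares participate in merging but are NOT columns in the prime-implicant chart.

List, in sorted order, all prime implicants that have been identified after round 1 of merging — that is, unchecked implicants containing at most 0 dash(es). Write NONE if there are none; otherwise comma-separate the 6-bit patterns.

size-2^0 implicants → 000000(✓)  000011(✓)  000110(✓)  001001  010011(✓)  010110(✓)  100000(✓)  100011(✓)  100110(✓)  110000(✓)  110010(✓)  111001  111010(✓)
size-2^1 implicants → -00000  -00011  -00110  0-0011  0-0110  1-0000  11-010  1100-0
Unchecked terms (primes): -00000, -00011, -00110, 0-0011, 0-0110, 001001, 1-0000, 11-010, 1100-0, 111001

001001, 111001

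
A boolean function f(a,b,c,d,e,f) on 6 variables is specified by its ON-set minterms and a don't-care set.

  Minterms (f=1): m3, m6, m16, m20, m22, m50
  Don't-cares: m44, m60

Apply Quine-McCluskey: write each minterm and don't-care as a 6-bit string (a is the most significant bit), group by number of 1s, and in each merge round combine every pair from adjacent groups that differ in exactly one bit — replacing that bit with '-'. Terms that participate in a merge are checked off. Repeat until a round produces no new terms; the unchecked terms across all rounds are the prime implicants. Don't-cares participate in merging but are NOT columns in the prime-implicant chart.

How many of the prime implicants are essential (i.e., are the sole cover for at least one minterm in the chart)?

size-2^0 implicants → 000011  000110(✓)  010000(✓)  010100(✓)  010110(✓)  101100(✓)  110010  111100(✓)
size-2^1 implicants → 0-0110  010-00  0101-0  1-1100
Unchecked terms (primes): 0-0110, 000011, 010-00, 0101-0, 1-1100, 110010
Minterm coverage:
  m3 ⊆ 000011 [E]
  m6 ⊆ 0-0110 [E]
  m16 ⊆ 010-00 [E]
  m20 ⊆ 010-00,0101-0
  m22 ⊆ 0-0110,0101-0
  m50 ⊆ 110010 [E]
E = {0-0110, 000011, 010-00, 110010}

4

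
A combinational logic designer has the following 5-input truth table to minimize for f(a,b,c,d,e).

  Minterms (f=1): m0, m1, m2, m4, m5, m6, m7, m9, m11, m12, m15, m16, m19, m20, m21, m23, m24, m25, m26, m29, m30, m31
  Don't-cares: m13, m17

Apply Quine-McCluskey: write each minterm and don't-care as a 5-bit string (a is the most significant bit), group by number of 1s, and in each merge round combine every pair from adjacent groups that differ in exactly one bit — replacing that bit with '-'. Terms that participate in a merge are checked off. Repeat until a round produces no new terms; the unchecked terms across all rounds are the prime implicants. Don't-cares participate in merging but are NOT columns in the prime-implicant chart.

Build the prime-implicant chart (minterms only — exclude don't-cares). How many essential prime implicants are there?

5

Round 0: 00000✓ 00001✓ 00010✓ 00100✓ 00101✓ 00110✓ 00111✓ 01001✓ 01011✓ 01100✓ 01101✓ 01111✓ 10000✓ 10001✓ 10011✓ 10100✓ 10101✓ 10111✓ 11000✓ 11001✓ 11010✓ 11101✓ 11110✓ 11111✓
Round 1: -0000✓ -0001✓ -0100✓ -0101✓ -0111✓ -1001✓ -1101✓ -1111✓ 0-001✓ 0-100✓ 0-101✓ 0-111✓ 00-00✓ 00-01✓ 00-10✓ 000-0✓ 0000-✓ 001-0✓ 001-1✓ 0010-✓ 0011-✓ 01-01✓ 01-11✓ 010-1✓ 011-1✓ 0110-✓ 1-000✓ 1-001✓ 1-101✓ 1-111✓ 10-00✓ 10-01✓ 10-11✓ 100-1✓ 1000-✓ 101-1✓ 1010-✓ 11-01✓ 11-10 110-0 1100-✓ 111-1✓ 1111-
Round 2: --001✓ --101✓ --111✓ -0-00✓ -0-01✓ -000-✓ -01-1✓ -010-✓ -1-01✓ -11-1✓ 0--01✓ 0-1-1✓ 0-10- 00--0 00-0-✓ 001-- 01--1 1--01✓ 1-00- 1-1-1✓ 10--1 10-0-✓
Round 3: ---01 --1-1 -0-0-
PIs = {---01, --1-1, -0-0-, 0-10-, 00--0, 001--, 01--1, 1-00-, 10--1, 11-10, 110-0, 1111-}
Coverage chart:
  m0: -0-0-,00--0
  m1: ---01,-0-0-
  m2: 00--0 ←essential
  m4: -0-0-,0-10-,00--0,001--
  m5: ---01,--1-1,-0-0-,0-10-,001--
  m6: 00--0,001--
  m7: --1-1,001--
  m9: ---01,01--1
  m11: 01--1 ←essential
  m12: 0-10- ←essential
  m15: --1-1,01--1
  m16: -0-0-,1-00-
  m19: 10--1 ←essential
  m20: -0-0- ←essential
  m21: ---01,--1-1,-0-0-,10--1
  m23: --1-1,10--1
  m24: 1-00-,110-0
  m25: ---01,1-00-
  m26: 11-10,110-0
  m29: ---01,--1-1
  m30: 11-10,1111-
  m31: --1-1,1111-
Essential: -0-0-, 0-10-, 00--0, 01--1, 10--1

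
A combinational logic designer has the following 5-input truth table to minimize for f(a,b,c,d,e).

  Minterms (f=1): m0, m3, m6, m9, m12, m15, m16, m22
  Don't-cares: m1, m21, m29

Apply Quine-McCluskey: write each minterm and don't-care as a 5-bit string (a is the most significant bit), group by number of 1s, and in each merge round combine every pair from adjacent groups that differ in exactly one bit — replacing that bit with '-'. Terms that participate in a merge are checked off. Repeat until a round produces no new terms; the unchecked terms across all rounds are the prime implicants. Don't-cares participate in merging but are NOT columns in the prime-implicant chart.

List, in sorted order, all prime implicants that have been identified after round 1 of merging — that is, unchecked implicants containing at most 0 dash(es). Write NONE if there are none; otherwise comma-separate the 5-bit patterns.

01100, 01111

Round 0: 00000✓ 00001✓ 00011✓ 00110✓ 01001✓ 01100 01111 10000✓ 10101✓ 10110✓ 11101✓
Round 1: -0000 -0110 0-001 000-1 0000- 1-101
PIs = {-0000, -0110, 0-001, 000-1, 0000-, 01100, 01111, 1-101}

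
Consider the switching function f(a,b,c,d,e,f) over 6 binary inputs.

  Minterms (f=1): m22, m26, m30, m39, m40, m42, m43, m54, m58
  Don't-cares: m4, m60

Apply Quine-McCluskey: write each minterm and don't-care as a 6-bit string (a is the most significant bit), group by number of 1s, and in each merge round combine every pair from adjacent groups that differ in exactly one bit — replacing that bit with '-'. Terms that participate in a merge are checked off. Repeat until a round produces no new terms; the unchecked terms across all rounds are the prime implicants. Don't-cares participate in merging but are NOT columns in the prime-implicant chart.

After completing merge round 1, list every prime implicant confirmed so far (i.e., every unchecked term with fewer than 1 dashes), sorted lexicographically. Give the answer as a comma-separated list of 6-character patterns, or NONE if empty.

[col 0] 000100, 010110*, 011010*, 011110*, 100111, 101000*, 101010*, 101011*, 110110*, 111010*, 111100
[col 1] -10110, -11010, 01-110, 011-10, 1-1010, 1010-0, 10101-
Prime implicants: -10110, -11010, 000100, 01-110, 011-10, 1-1010, 100111, 1010-0, 10101-, 111100

000100, 100111, 111100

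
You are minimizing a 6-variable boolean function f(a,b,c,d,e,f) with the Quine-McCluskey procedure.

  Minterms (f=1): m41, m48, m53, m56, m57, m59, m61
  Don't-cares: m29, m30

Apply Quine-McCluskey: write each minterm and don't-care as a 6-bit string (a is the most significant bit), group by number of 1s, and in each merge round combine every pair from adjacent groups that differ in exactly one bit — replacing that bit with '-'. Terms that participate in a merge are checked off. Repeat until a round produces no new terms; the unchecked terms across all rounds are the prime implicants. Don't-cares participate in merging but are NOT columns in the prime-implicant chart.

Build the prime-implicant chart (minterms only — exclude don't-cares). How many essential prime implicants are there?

4

[col 0] 011101*, 011110, 101001*, 110000*, 110101*, 111000*, 111001*, 111011*, 111101*
[col 1] -11101, 1-1001, 11-000, 11-101, 111-01, 1110-1, 11100-
Prime implicants: -11101, 011110, 1-1001, 11-000, 11-101, 111-01, 1110-1, 11100-
PI chart (minterm → PIs covering it):
  41 | 1-1001  (sole → essential)
  48 | 11-000  (sole → essential)
  53 | 11-101  (sole → essential)
  56 | 11-000,11100-
  57 | 1-1001,111-01,1110-1,11100-
  59 | 1110-1  (sole → essential)
  61 | -11101,11-101,111-01
Essential prime implicants: 1-1001, 11-000, 11-101, 1110-1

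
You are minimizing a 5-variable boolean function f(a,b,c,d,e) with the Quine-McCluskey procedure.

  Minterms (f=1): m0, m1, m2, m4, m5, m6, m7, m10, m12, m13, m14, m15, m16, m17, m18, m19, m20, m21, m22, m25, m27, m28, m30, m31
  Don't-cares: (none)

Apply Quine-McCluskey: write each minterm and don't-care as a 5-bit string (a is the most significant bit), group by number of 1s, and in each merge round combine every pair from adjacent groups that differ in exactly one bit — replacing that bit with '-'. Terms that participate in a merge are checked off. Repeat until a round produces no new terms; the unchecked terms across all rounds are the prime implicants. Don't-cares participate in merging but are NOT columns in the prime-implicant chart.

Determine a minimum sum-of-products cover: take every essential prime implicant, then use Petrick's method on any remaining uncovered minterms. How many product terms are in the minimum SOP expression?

7

size-2^0 implicants → 00000(✓)  00001(✓)  00010(✓)  00100(✓)  00101(✓)  00110(✓)  00111(✓)  01010(✓)  01100(✓)  01101(✓)  01110(✓)  01111(✓)  10000(✓)  10001(✓)  10010(✓)  10011(✓)  10100(✓)  10101(✓)  10110(✓)  11001(✓)  11011(✓)  11100(✓)  11110(✓)  11111(✓)
size-2^1 implicants → -0000(✓)  -0001(✓)  -0010(✓)  -0100(✓)  -0101(✓)  -0110(✓)  -1100(✓)  -1110(✓)  -1111(✓)  0-010(✓)  0-100(✓)  0-101(✓)  0-110(✓)  0-111(✓)  00-00(✓)  00-01(✓)  00-10(✓)  000-0(✓)  0000-(✓)  001-0(✓)  001-1(✓)  0010-(✓)  0011-(✓)  01-10(✓)  011-0(✓)  011-1(✓)  0110-(✓)  0111-(✓)  1-001(✓)  1-011(✓)  1-100(✓)  1-110(✓)  10-00(✓)  10-01(✓)  10-10(✓)  100-0(✓)  100-1(✓)  1000-(✓)  1001-(✓)  101-0(✓)  1010-(✓)  11-11  110-1(✓)  111-0(✓)  1111-(✓)
size-2^2 implicants → --100(✓)  --110(✓)  -0-00(✓)  -0-01(✓)  -0-10(✓)  -00-0(✓)  -000-(✓)  -01-0(✓)  -010-(✓)  -11-0(✓)  -111-  0--10  0-1-0(✓)  0-1-1(✓)  0-10-(✓)  0-11-(✓)  00--0(✓)  00-0-(✓)  001--(✓)  011--(✓)  1-0-1  1-1-0(✓)  10--0(✓)  10-0-(✓)  100--
size-2^3 implicants → --1-0  -0--0  -0-0-  0-1--
Unchecked terms (primes): --1-0, -0--0, -0-0-, -111-, 0--10, 0-1--, 1-0-1, 100--, 11-11
Minterm coverage:
  m0 ⊆ -0--0,-0-0-
  m1 ⊆ -0-0- [E]
  m2 ⊆ -0--0,0--10
  m4 ⊆ --1-0,-0--0,-0-0-,0-1--
  m5 ⊆ -0-0-,0-1--
  m6 ⊆ --1-0,-0--0,0--10,0-1--
  m7 ⊆ 0-1-- [E]
  m10 ⊆ 0--10 [E]
  m12 ⊆ --1-0,0-1--
  m13 ⊆ 0-1-- [E]
  m14 ⊆ --1-0,-111-,0--10,0-1--
  m15 ⊆ -111-,0-1--
  m16 ⊆ -0--0,-0-0-,100--
  m17 ⊆ -0-0-,1-0-1,100--
  m18 ⊆ -0--0,100--
  m19 ⊆ 1-0-1,100--
  m20 ⊆ --1-0,-0--0,-0-0-
  m21 ⊆ -0-0- [E]
  m22 ⊆ --1-0,-0--0
  m25 ⊆ 1-0-1 [E]
  m27 ⊆ 1-0-1,11-11
  m28 ⊆ --1-0 [E]
  m30 ⊆ --1-0,-111-
  m31 ⊆ -111-,11-11
E = {--1-0, -0-0-, 0--10, 0-1--, 1-0-1}
Petrick residual → -0--0, -111-
Cover = ce' + b'e' + b'd' + bcd + a'de' + a'c + ac'e  |cover|=7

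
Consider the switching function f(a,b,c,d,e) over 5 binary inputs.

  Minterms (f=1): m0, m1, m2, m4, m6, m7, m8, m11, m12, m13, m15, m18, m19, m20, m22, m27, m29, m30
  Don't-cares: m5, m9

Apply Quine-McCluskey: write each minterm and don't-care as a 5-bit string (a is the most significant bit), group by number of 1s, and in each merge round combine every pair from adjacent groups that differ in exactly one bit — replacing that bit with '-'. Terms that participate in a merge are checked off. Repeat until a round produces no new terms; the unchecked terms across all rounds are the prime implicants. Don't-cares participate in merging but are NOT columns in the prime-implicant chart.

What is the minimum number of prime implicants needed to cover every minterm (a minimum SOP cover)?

[col 0] 00000*, 00001*, 00010*, 00100*, 00101*, 00110*, 00111*, 01000*, 01001*, 01011*, 01100*, 01101*, 01111*, 10010*, 10011*, 10100*, 10110*, 11011*, 11101*, 11110*
[col 1] -0010*, -0100*, -0110*, -1011, -1101, 0-000*, 0-001*, 0-100*, 0-101*, 0-111*, 00-00*, 00-01*, 00-10*, 000-0*, 0000-*, 001-0*, 001-1*, 0010-*, 0011-*, 01-00*, 01-01*, 01-11*, 010-1*, 0100-*, 011-1*, 0110-*, 1-011, 1-110, 10-10*, 1001-, 101-0*
[col 2] -0-10, -01-0, 0--00*, 0--01*, 0-00-*, 0-1-1, 0-10-*, 00--0, 00-0-*, 001--, 01--1, 01-0-*
[col 3] 0--0-
Prime implicants: -0-10, -01-0, -1011, -1101, 0--0-, 0-1-1, 00--0, 001--, 01--1, 1-011, 1-110, 1001-
PI chart (minterm → PIs covering it):
  0 | 0--0-,00--0
  1 | 0--0-  (sole → essential)
  2 | -0-10,00--0
  4 | -01-0,0--0-,00--0,001--
  6 | -0-10,-01-0,00--0,001--
  7 | 0-1-1,001--
  8 | 0--0-  (sole → essential)
  11 | -1011,01--1
  12 | 0--0-  (sole → essential)
  13 | -1101,0--0-,0-1-1,01--1
  15 | 0-1-1,01--1
  18 | -0-10,1001-
  19 | 1-011,1001-
  20 | -01-0  (sole → essential)
  22 | -0-10,-01-0,1-110
  27 | -1011,1-011
  29 | -1101  (sole → essential)
  30 | 1-110  (sole → essential)
Essential prime implicants: -01-0, -1101, 0--0-, 1-110
Petrick residual → -0-10, -1011, 0-1-1, 1-011
Minimum SOP uses 8 PIs: b'de' + b'ce' + bc'de + bcd'e + a'd' + a'ce + ac'de + acde'

8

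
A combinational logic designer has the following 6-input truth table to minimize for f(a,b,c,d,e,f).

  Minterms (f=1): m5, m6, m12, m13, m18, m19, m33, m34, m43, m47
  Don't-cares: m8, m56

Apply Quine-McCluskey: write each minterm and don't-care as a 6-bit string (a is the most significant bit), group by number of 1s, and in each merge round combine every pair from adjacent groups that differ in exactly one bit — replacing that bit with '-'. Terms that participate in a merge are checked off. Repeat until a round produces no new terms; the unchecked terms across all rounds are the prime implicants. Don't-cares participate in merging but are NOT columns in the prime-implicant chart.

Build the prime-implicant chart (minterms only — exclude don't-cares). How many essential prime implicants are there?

6

[col 0] 000101*, 000110, 001000*, 001100*, 001101*, 010010*, 010011*, 100001, 100010, 101011*, 101111*, 111000
[col 1] 00-101, 001-00, 00110-, 01001-, 101-11
Prime implicants: 00-101, 000110, 001-00, 00110-, 01001-, 100001, 100010, 101-11, 111000
PI chart (minterm → PIs covering it):
  5 | 00-101  (sole → essential)
  6 | 000110  (sole → essential)
  12 | 001-00,00110-
  13 | 00-101,00110-
  18 | 01001-  (sole → essential)
  19 | 01001-  (sole → essential)
  33 | 100001  (sole → essential)
  34 | 100010  (sole → essential)
  43 | 101-11  (sole → essential)
  47 | 101-11  (sole → essential)
Essential prime implicants: 00-101, 000110, 01001-, 100001, 100010, 101-11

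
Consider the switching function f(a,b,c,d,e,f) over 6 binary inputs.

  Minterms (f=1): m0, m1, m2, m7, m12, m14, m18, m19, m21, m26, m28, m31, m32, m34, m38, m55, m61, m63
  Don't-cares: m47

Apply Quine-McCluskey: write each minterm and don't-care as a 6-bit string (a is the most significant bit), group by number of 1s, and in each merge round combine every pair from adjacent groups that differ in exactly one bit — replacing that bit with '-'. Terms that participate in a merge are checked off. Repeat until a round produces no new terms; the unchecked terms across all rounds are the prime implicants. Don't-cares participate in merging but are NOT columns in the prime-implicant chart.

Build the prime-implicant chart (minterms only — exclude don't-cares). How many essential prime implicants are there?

12

Round 0: 000000✓ 000001✓ 000010✓ 000111 001100✓ 001110✓ 010010✓ 010011✓ 010101 011010✓ 011100✓ 011111✓ 100000✓ 100010✓ 100110✓ 101111✓ 110111✓ 111101✓ 111111✓
Round 1: -00000✓ -00010✓ -11111 0-0010 0-1100 0000-0✓ 00000- 0011-0 01-010 01001- 1-1111 100-10 1000-0✓ 11-111 1111-1
Round 2: -000-0
PIs = {-000-0, -11111, 0-0010, 0-1100, 00000-, 000111, 0011-0, 01-010, 01001-, 010101, 1-1111, 100-10, 11-111, 1111-1}
Coverage chart:
  m0: -000-0,00000-
  m1: 00000- ←essential
  m2: -000-0,0-0010
  m7: 000111 ←essential
  m12: 0-1100,0011-0
  m14: 0011-0 ←essential
  m18: 0-0010,01-010,01001-
  m19: 01001- ←essential
  m21: 010101 ←essential
  m26: 01-010 ←essential
  m28: 0-1100 ←essential
  m31: -11111 ←essential
  m32: -000-0 ←essential
  m34: -000-0,100-10
  m38: 100-10 ←essential
  m55: 11-111 ←essential
  m61: 1111-1 ←essential
  m63: -11111,1-1111,11-111,1111-1
Essential: -000-0, -11111, 0-1100, 00000-, 000111, 0011-0, 01-010, 01001-, 010101, 100-10, 11-111, 1111-1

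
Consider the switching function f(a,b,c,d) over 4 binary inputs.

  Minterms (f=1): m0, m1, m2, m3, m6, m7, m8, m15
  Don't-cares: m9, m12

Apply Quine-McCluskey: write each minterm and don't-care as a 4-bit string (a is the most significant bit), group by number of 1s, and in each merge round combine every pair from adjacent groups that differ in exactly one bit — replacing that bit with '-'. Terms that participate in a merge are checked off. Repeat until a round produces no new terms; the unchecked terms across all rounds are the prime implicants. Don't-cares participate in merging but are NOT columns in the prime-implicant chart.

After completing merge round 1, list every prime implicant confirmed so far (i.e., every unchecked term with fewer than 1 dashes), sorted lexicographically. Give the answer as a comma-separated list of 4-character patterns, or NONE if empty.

size-2^0 implicants → 0000(✓)  0001(✓)  0010(✓)  0011(✓)  0110(✓)  0111(✓)  1000(✓)  1001(✓)  1100(✓)  1111(✓)
size-2^1 implicants → -000(✓)  -001(✓)  -111  0-10(✓)  0-11(✓)  00-0(✓)  00-1(✓)  000-(✓)  001-(✓)  011-(✓)  1-00  100-(✓)
size-2^2 implicants → -00-  0-1-  00--
Unchecked terms (primes): -00-, -111, 0-1-, 00--, 1-00

NONE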